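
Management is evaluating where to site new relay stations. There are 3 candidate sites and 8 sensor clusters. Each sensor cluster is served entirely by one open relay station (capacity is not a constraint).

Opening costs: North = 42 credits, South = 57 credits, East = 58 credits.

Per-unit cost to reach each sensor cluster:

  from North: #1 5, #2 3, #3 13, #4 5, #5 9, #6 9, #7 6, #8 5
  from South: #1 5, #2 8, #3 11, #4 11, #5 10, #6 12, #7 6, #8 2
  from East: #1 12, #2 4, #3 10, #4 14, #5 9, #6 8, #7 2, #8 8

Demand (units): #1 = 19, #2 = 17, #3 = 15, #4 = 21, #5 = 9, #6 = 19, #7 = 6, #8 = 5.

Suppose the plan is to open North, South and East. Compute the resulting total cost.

Each sensor cluster is assigned to its cheapest site among the open ones.
{North, South, East}: #1→North 5·19=95, #2→North 3·17=51, #3→East 10·15=150, #4→North 5·21=105, #5→North 9·9=81, #6→East 8·19=152, #7→East 2·6=12, #8→South 2·5=10. Service 656; fixed 157; total 813.

Total cost: 813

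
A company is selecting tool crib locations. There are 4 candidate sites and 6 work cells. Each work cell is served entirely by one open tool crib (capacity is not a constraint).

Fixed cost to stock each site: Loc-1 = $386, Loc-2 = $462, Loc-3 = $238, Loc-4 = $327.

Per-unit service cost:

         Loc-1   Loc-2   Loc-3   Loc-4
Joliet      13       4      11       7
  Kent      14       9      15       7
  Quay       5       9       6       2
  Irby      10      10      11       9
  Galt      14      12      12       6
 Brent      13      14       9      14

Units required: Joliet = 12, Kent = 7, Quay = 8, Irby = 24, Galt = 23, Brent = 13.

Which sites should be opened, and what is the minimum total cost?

Open Loc-4 only; minimum total cost 1012.

For any fixed open set, each work cell goes to its cheapest open site; total = fixed + service.
{Loc-4}: Joliet→Loc-4 7·12=84, Kent→Loc-4 7·7=49, Quay→Loc-4 2·8=16, Irby→Loc-4 9·24=216, Galt→Loc-4 6·23=138, Brent→Loc-4 14·13=182. Service 685; fixed 327; total 1012.
{Loc-3}: service 942 + fixed 238 = 1180
{Loc-3, Loc-4}: service 620 + fixed 565 = 1185
{Loc-1, Loc-2, Loc-3, Loc-4}: Joliet→Loc-2 4·12=48, Kent→Loc-4 7·7=49, Quay→Loc-4 2·8=16, Irby→Loc-4 9·24=216, Galt→Loc-4 6·23=138, Brent→Loc-3 9·13=117. Service 584; fixed 1413; total 1997.
No other subset beats 1012.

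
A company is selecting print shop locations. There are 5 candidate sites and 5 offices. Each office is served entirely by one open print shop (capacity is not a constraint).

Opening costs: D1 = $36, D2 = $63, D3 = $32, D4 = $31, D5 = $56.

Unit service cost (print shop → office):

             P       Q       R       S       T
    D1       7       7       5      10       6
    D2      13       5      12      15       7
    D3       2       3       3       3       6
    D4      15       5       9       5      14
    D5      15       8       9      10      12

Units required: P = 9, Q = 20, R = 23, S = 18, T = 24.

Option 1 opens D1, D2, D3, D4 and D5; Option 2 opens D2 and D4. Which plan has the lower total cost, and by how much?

Option 1: {D1, D2, D3, D4, D5}: P→D3 2·9=18, Q→D3 3·20=60, R→D3 3·23=69, S→D3 3·18=54, T→D1 6·24=144. Service 345; fixed 218; total 563.
Option 2: {D2, D4}: P→D2 13·9=117, Q→D2 5·20=100, R→D4 9·23=207, S→D4 5·18=90, T→D2 7·24=168. Service 682; fixed 94; total 776.
Difference: |563 − 776| = 213.

Option 1 is cheaper by 213.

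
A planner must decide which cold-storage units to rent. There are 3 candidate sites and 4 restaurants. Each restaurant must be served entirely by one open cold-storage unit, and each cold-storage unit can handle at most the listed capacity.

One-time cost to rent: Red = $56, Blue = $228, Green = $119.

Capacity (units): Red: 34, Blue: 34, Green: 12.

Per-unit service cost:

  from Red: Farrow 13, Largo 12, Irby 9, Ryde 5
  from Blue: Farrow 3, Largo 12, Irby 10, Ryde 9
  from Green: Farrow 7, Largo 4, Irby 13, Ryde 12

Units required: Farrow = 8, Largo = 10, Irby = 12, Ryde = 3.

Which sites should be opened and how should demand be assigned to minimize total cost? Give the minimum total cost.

Open {Red}: Farrow→Red 13·8=104, Largo→Red 12·10=120, Irby→Red 9·12=108, Ryde→Red 5·3=15.
Loads: Red carries 33/34. Service 347; fixed 56; total 403.
Next best feasible plan costs 442.

Minimum total cost: 403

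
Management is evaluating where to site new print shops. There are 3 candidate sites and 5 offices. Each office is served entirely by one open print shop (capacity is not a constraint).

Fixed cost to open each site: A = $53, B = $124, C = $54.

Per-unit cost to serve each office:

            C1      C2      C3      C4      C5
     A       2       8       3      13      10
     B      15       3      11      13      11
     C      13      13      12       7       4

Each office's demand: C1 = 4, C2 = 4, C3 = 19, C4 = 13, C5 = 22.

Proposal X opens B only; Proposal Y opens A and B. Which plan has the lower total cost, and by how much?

Proposal Y is cheaper by 173.

Proposal X: {B}: C1→B 15·4=60, C2→B 3·4=12, C3→B 11·19=209, C4→B 13·13=169, C5→B 11·22=242. Service 692; fixed 124; total 816.
Proposal Y: {A, B}: C1→A 2·4=8, C2→B 3·4=12, C3→A 3·19=57, C4→A 13·13=169, C5→A 10·22=220. Service 466; fixed 177; total 643.
Difference: |816 − 643| = 173.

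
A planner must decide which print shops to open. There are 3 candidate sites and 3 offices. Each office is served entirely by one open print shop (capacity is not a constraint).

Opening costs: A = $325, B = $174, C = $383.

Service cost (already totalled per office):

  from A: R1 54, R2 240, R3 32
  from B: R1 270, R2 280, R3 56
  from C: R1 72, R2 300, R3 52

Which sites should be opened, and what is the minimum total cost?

For any fixed open set, each office goes to its cheapest open site; total = fixed + service.
{A}: R1→A 54, R2→A 240, R3→A 32. Service 326; fixed 325; total 651.
{B}: service 606 + fixed 174 = 780
{C}: R1→C 72, R2→C 300, R3→C 52. Service 424; fixed 383; total 807.
{A, B, C}: R1→A 54, R2→A 240, R3→A 32. Service 326; fixed 882; total 1208.
(All 7 nonempty subsets were checked; A only is lowest.)

Open A only; minimum total cost 651.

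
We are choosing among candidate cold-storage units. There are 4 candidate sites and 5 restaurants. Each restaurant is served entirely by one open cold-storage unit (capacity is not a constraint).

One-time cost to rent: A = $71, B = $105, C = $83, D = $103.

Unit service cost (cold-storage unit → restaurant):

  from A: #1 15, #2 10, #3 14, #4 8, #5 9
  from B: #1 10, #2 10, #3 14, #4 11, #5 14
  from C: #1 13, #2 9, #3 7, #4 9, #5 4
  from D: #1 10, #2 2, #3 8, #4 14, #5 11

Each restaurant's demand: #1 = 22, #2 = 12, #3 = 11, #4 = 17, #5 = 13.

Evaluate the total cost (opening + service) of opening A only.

Each restaurant is assigned to its cheapest site among the open ones.
{A}: #1→A 15·22=330, #2→A 10·12=120, #3→A 14·11=154, #4→A 8·17=136, #5→A 9·13=117. Service 857; fixed 71; total 928.

Total cost: 928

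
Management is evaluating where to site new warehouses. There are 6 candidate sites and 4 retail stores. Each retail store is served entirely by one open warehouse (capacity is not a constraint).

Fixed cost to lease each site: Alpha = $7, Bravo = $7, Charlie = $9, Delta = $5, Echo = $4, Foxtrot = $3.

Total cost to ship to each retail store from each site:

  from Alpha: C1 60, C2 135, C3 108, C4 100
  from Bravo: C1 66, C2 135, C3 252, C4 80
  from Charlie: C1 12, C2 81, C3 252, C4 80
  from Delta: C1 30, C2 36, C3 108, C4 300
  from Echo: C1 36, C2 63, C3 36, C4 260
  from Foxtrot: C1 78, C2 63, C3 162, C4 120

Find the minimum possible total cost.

For any fixed open set, each retail store goes to its cheapest open site; total = fixed + service.
{Charlie, Delta, Echo}: C1→Charlie 12, C2→Delta 36, C3→Echo 36, C4→Charlie 80. Service 164; fixed 18; total 182.
{Charlie, Delta, Echo, Foxtrot}: service 164 + fixed 21 = 185
{Alpha, Charlie, Delta, Echo}: service 164 + fixed 25 = 189
{Alpha, Bravo, Charlie, Delta, Echo, Foxtrot}: service 164 + fixed 35 = 199
No other subset beats 182.

Minimum total cost: 182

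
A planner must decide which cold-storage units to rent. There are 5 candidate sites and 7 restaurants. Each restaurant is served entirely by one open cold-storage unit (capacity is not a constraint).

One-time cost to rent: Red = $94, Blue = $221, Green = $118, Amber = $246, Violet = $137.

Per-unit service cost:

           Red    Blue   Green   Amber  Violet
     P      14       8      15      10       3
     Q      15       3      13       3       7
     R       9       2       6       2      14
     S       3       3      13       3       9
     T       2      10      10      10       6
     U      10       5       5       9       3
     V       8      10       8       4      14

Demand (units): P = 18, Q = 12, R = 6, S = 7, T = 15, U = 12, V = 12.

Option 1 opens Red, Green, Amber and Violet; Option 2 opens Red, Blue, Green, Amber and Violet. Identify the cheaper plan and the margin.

Option 1 is cheaper by 221.

Option 1: {Red, Green, Amber, Violet}: P→Violet 3·18=54, Q→Amber 3·12=36, R→Amber 2·6=12, S→Red 3·7=21, T→Red 2·15=30, U→Violet 3·12=36, V→Amber 4·12=48. Service 237; fixed 595; total 832.
Option 2: {Red, Blue, Green, Amber, Violet}: P→Violet 3·18=54, Q→Blue 3·12=36, R→Blue 2·6=12, S→Red 3·7=21, T→Red 2·15=30, U→Violet 3·12=36, V→Amber 4·12=48. Service 237; fixed 816; total 1053.
Difference: |832 − 1053| = 221.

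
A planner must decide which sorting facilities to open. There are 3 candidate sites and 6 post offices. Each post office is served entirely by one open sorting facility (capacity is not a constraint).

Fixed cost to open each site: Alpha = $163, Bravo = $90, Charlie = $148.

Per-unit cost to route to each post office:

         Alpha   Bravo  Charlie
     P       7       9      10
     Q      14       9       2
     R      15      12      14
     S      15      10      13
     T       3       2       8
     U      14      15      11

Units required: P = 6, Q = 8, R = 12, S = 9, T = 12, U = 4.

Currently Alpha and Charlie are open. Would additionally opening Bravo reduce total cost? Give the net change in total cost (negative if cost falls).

Current service cost with {Alpha, Charlie}: 423.
Adding Bravo: each post office re-picks its cheapest; new service cost 360, saving 63.
Extra fixed cost: 90. Net change = 90 − 63 = 27.
(Totals: 734 → 761.)

No — net change +27 (cost rises by 27).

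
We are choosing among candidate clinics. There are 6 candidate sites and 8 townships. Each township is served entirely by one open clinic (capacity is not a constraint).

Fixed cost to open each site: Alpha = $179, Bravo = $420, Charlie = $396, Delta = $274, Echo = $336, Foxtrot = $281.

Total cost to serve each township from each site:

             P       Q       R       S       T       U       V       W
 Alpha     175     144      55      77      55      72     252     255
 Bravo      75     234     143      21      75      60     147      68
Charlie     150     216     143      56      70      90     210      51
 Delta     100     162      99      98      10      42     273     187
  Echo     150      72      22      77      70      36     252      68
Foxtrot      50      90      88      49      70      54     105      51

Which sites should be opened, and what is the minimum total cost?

For any fixed open set, each township goes to its cheapest open site; total = fixed + service.
{Foxtrot}: P→Foxtrot 50, Q→Foxtrot 90, R→Foxtrot 88, S→Foxtrot 49, T→Foxtrot 70, U→Foxtrot 54, V→Foxtrot 105, W→Foxtrot 51. Service 557; fixed 281; total 838.
{Alpha, Foxtrot}: P→Foxtrot 50, Q→Foxtrot 90, R→Alpha 55, S→Foxtrot 49, T→Alpha 55, U→Foxtrot 54, V→Foxtrot 105, W→Foxtrot 51. Service 509; fixed 460; total 969.
{Delta, Foxtrot}: service 485 + fixed 555 = 1040
{Alpha, Bravo, Charlie, Delta, Echo, Foxtrot}: P→Foxtrot 50, Q→Echo 72, R→Echo 22, S→Bravo 21, T→Delta 10, U→Echo 36, V→Foxtrot 105, W→Charlie 51. Service 367; fixed 1886; total 2253.
No other subset beats 838.

Open Foxtrot only; minimum total cost 838.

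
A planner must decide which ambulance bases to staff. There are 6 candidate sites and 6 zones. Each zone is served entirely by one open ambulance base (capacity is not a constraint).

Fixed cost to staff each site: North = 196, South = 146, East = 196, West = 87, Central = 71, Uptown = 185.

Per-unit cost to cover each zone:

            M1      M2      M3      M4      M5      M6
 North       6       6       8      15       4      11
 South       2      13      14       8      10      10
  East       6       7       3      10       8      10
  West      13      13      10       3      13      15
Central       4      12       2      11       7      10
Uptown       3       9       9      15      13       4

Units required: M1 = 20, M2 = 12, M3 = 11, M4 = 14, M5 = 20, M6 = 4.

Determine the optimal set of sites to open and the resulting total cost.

For any fixed open set, each zone goes to its cheapest open site; total = fixed + service.
{West, Central}: M1→Central 4·20=80, M2→Central 12·12=144, M3→Central 2·11=22, M4→West 3·14=42, M5→Central 7·20=140, M6→Central 10·4=40. Service 468; fixed 158; total 626.
{Central}: service 580 + fixed 71 = 651
{North, West, Central}: service 336 + fixed 354 = 690
{North, South, East, West, Central, Uptown}: service 272 + fixed 881 = 1153
No other subset beats 626.

Open West and Central; minimum total cost 626.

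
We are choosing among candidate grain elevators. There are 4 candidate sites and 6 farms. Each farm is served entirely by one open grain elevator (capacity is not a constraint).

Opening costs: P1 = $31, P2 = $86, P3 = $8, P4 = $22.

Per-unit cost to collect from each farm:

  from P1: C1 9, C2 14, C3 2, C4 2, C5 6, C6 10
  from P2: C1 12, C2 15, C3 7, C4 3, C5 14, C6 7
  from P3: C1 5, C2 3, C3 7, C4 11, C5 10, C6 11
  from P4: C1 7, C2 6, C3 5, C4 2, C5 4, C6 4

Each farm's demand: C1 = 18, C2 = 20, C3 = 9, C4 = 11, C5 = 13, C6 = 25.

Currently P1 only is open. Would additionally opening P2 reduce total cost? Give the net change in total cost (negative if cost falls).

Current service cost with {P1}: 810.
Adding P2: each farm re-picks its cheapest; new service cost 735, saving 75.
Extra fixed cost: 86. Net change = 86 − 75 = 11.
(Totals: 841 → 852.)

No — net change +11 (cost rises by 11).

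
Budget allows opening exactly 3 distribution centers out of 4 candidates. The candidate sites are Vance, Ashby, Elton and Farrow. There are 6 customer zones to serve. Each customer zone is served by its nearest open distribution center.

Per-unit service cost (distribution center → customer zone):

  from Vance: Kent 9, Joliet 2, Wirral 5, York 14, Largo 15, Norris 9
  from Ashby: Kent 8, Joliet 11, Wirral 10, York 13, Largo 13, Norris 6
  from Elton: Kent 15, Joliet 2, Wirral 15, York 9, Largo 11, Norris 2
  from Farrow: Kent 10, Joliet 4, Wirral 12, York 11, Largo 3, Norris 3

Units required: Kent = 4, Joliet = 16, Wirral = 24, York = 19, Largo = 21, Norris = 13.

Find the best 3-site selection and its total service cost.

With exactly 3 open, each customer zone uses its cheapest among the chosen.
{Vance, Elton, Farrow}: Kent→Vance 9·4=36, Joliet→Vance 2·16=32, Wirral→Vance 5·24=120, York→Elton 9·19=171, Largo→Farrow 3·21=63, Norris→Elton 2·13=26. Service cost 448.
{Vance, Ashby, Farrow}: service cost 495
{Ashby, Elton, Farrow}: service cost 564
Among all 4 size-3 choices, {Vance, Elton, Farrow} is lowest.

Choose Vance, Elton and Farrow; total service cost 448.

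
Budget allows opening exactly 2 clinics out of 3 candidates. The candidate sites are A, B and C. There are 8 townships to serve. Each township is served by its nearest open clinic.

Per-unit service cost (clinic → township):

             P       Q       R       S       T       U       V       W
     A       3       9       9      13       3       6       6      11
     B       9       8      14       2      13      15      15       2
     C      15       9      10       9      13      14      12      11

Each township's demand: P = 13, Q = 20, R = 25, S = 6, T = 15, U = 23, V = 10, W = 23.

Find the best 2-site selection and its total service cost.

With exactly 2 open, each township uses its cheapest among the chosen.
{A, B}: P→A 3·13=39, Q→B 8·20=160, R→A 9·25=225, S→B 2·6=12, T→A 3·15=45, U→A 6·23=138, V→A 6·10=60, W→B 2·23=46. Service cost 725.
{A, C}: service cost 994
{B, C}: service cost 1222
Among all 3 size-2 choices, {A, B} is lowest.

Choose A and B; total service cost 725.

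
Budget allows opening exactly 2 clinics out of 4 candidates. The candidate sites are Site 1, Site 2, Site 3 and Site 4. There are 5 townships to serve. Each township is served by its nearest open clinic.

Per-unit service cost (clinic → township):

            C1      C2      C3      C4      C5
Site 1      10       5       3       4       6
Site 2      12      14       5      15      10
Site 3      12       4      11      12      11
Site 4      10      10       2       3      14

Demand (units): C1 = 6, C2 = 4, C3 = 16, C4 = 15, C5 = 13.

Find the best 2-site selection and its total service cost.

With exactly 2 open, each township uses its cheapest among the chosen.
{Site 1, Site 4}: C1→Site 1 10·6=60, C2→Site 1 5·4=20, C3→Site 4 2·16=32, C4→Site 4 3·15=45, C5→Site 1 6·13=78. Service cost 235.
{Site 1, Site 3}: service cost 262
{Site 1, Site 2}: service cost 266
Among all 6 size-2 choices, {Site 1, Site 4} is lowest.

Choose Site 1 and Site 4; total service cost 235.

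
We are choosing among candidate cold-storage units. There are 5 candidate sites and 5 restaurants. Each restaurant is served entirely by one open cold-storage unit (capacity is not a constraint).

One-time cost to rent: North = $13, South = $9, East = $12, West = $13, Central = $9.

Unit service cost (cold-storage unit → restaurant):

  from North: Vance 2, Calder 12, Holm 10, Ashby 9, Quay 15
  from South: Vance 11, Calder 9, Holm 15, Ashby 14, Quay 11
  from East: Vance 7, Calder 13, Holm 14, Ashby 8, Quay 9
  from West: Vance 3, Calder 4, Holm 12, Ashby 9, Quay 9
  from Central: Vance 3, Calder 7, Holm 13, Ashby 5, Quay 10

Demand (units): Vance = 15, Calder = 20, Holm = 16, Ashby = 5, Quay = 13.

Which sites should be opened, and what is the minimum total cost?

For any fixed open set, each restaurant goes to its cheapest open site; total = fixed + service.
{North, West, Central}: Vance→North 2·15=30, Calder→West 4·20=80, Holm→North 10·16=160, Ashby→Central 5·5=25, Quay→West 9·13=117. Service 412; fixed 35; total 447.
{North, South, West, Central}: Vance→North 2·15=30, Calder→West 4·20=80, Holm→North 10·16=160, Ashby→Central 5·5=25, Quay→West 9·13=117. Service 412; fixed 44; total 456.
{North, West}: service 432 + fixed 26 = 458
{North, South, East, West, Central}: Vance→North 2·15=30, Calder→West 4·20=80, Holm→North 10·16=160, Ashby→Central 5·5=25, Quay→East 9·13=117. Service 412; fixed 56; total 468.
No other subset beats 447.

Open North, West and Central; minimum total cost 447.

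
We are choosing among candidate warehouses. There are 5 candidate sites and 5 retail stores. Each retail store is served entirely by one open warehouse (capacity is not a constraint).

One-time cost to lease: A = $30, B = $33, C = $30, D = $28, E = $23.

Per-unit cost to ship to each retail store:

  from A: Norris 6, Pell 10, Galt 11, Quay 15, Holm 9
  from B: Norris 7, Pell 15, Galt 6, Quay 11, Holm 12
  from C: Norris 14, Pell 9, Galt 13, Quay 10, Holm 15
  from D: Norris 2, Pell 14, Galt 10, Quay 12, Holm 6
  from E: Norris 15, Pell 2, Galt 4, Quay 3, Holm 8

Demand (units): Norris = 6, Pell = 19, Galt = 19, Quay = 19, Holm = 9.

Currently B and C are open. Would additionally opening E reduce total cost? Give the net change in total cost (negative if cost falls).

Yes — net change −317 (cost falls by 317).

Current service cost with {B, C}: 625.
Adding E: each retail store re-picks its cheapest; new service cost 285, saving 340.
Extra fixed cost: 23. Net change = 23 − 340 = -317.
(Totals: 688 → 371.)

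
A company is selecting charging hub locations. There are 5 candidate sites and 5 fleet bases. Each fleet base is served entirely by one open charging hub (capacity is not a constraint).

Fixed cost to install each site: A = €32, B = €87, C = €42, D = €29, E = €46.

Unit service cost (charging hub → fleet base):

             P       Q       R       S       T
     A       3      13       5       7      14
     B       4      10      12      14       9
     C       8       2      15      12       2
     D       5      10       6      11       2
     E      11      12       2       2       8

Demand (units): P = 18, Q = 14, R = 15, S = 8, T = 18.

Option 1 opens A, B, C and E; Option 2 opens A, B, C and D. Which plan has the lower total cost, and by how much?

Option 1 is cheaper by 68.

Option 1: {A, B, C, E}: P→A 3·18=54, Q→C 2·14=28, R→E 2·15=30, S→E 2·8=16, T→C 2·18=36. Service 164; fixed 207; total 371.
Option 2: {A, B, C, D}: P→A 3·18=54, Q→C 2·14=28, R→A 5·15=75, S→A 7·8=56, T→C 2·18=36. Service 249; fixed 190; total 439.
Difference: |371 − 439| = 68.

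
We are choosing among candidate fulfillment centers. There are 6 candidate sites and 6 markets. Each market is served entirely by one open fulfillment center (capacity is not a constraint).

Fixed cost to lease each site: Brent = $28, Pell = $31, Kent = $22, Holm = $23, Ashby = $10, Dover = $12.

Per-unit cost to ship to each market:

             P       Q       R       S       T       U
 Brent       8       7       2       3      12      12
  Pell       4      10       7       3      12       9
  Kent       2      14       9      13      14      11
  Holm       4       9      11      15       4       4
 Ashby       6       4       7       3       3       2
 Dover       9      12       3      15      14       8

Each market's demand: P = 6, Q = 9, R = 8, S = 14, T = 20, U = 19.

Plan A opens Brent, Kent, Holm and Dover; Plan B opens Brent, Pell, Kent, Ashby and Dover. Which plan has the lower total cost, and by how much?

Plan A: {Brent, Kent, Holm, Dover}: P→Kent 2·6=12, Q→Brent 7·9=63, R→Brent 2·8=16, S→Brent 3·14=42, T→Holm 4·20=80, U→Holm 4·19=76. Service 289; fixed 85; total 374.
Plan B: {Brent, Pell, Kent, Ashby, Dover}: P→Kent 2·6=12, Q→Ashby 4·9=36, R→Brent 2·8=16, S→Brent 3·14=42, T→Ashby 3·20=60, U→Ashby 2·19=38. Service 204; fixed 103; total 307.
Difference: |374 − 307| = 67.

Plan B is cheaper by 67.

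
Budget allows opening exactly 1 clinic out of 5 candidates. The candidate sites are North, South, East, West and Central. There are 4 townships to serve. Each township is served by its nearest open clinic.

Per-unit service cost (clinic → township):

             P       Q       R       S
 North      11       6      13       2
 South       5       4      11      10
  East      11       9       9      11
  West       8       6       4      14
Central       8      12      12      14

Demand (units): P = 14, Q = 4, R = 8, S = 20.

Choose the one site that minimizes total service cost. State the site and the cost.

Choose North only; total service cost 322.

With exactly 1 open, each township uses its cheapest among the chosen.
{North}: P→North 11·14=154, Q→North 6·4=24, R→North 13·8=104, S→North 2·20=40. Service cost 322.
{South}: service cost 374
{West}: service cost 448
Among all 5 size-1 choices, {North} is lowest.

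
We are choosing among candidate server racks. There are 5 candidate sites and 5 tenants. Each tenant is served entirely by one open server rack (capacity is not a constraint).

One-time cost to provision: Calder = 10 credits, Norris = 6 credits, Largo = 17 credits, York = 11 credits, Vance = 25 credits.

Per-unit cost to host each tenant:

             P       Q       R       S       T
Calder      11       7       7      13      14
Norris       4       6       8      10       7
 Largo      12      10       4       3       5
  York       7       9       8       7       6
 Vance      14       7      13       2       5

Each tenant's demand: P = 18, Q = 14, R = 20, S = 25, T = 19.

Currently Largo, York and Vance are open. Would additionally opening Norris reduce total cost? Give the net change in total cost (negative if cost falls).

Current service cost with {Largo, York, Vance}: 449.
Adding Norris: each tenant re-picks its cheapest; new service cost 381, saving 68.
Extra fixed cost: 6. Net change = 6 − 68 = -62.
(Totals: 502 → 440.)

Yes — net change −62 (cost falls by 62).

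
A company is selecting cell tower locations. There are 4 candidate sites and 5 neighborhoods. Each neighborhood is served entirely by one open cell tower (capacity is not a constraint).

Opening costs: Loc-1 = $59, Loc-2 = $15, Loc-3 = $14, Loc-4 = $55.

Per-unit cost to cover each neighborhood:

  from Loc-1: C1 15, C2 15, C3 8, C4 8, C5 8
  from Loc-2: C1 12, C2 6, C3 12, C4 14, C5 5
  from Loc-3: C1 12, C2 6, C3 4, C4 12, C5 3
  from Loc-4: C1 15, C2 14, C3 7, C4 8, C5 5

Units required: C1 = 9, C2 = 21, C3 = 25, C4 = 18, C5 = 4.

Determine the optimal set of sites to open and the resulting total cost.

Open Loc-3 and Loc-4; minimum total cost 559.

For any fixed open set, each neighborhood goes to its cheapest open site; total = fixed + service.
{Loc-3, Loc-4}: C1→Loc-3 12·9=108, C2→Loc-3 6·21=126, C3→Loc-3 4·25=100, C4→Loc-4 8·18=144, C5→Loc-3 3·4=12. Service 490; fixed 69; total 559.
{Loc-1, Loc-3}: service 490 + fixed 73 = 563
{Loc-2, Loc-3, Loc-4}: service 490 + fixed 84 = 574
{Loc-1, Loc-2, Loc-3, Loc-4}: service 490 + fixed 143 = 633
(All 15 nonempty subsets were checked; Loc-3 and Loc-4 is lowest.)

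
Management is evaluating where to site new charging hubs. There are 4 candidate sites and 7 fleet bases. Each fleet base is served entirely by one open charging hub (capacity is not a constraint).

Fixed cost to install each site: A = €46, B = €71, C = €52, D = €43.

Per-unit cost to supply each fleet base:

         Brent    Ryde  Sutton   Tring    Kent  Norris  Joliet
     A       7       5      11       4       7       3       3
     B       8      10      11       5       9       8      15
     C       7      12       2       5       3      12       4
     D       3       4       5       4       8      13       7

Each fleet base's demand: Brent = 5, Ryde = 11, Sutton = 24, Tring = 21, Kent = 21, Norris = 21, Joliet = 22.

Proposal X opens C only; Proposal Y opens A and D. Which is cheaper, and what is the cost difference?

Proposal Y is cheaper by 147.

Proposal X: {C}: Brent→C 7·5=35, Ryde→C 12·11=132, Sutton→C 2·24=48, Tring→C 5·21=105, Kent→C 3·21=63, Norris→C 12·21=252, Joliet→C 4·22=88. Service 723; fixed 52; total 775.
Proposal Y: {A, D}: Brent→D 3·5=15, Ryde→D 4·11=44, Sutton→D 5·24=120, Tring→A 4·21=84, Kent→A 7·21=147, Norris→A 3·21=63, Joliet→A 3·22=66. Service 539; fixed 89; total 628.
Difference: |775 − 628| = 147.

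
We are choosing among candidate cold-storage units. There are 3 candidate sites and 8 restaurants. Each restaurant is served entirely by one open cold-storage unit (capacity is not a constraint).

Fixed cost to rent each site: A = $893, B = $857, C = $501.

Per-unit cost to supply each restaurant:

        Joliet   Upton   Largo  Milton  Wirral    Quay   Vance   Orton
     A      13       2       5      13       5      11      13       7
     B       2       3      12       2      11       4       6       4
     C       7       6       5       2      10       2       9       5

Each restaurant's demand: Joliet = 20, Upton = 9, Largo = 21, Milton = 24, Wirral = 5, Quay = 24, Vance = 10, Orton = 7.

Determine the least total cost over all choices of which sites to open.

Minimum total cost: 1071

For any fixed open set, each restaurant goes to its cheapest open site; total = fixed + service.
{C}: Joliet→C 7·20=140, Upton→C 6·9=54, Largo→C 5·21=105, Milton→C 2·24=48, Wirral→C 10·5=50, Quay→C 2·24=48, Vance→C 9·10=90, Orton→C 5·7=35. Service 570; fixed 501; total 1071.
{B}: service 606 + fixed 857 = 1463
{B, C}: service 406 + fixed 1358 = 1764
{A, B, C}: service 372 + fixed 2251 = 2623
No other subset beats 1071.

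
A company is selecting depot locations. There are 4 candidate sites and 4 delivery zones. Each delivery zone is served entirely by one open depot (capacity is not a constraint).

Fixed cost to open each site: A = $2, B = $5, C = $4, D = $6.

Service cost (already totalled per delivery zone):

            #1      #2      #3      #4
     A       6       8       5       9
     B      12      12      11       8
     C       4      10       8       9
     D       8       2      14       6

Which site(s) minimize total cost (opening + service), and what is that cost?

Open A and D; minimum total cost 27.

For any fixed open set, each delivery zone goes to its cheapest open site; total = fixed + service.
{A, D}: #1→A 6, #2→D 2, #3→A 5, #4→D 6. Service 19; fixed 8; total 27.
{A, C, D}: service 17 + fixed 12 = 29
{A}: service 28 + fixed 2 = 30
{A, B, C, D}: #1→C 4, #2→D 2, #3→A 5, #4→D 6. Service 17; fixed 17; total 34.
No other subset beats 27.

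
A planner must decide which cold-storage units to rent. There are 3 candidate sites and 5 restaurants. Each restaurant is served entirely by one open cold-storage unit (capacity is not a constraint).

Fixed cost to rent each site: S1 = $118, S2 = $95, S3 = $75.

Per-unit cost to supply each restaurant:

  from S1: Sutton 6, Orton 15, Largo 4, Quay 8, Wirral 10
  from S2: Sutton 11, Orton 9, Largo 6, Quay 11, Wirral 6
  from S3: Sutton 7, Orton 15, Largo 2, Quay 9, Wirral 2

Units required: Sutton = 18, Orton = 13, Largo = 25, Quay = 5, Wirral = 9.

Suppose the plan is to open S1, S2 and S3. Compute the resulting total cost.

Each restaurant is assigned to its cheapest site among the open ones.
{S1, S2, S3}: Sutton→S1 6·18=108, Orton→S2 9·13=117, Largo→S3 2·25=50, Quay→S1 8·5=40, Wirral→S3 2·9=18. Service 333; fixed 288; total 621.

Total cost: 621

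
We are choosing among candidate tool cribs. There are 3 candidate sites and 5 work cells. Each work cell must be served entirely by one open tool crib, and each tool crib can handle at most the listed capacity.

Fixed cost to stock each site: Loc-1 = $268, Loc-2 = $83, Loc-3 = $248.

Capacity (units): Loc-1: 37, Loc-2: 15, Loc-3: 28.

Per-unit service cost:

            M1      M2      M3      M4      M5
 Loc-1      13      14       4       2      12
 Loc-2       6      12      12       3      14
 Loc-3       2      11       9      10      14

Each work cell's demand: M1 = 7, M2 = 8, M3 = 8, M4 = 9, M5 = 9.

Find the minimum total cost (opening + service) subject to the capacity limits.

Minimum total cost: 647

Open {Loc-1, Loc-2}: M1→Loc-2 6·7=42, M2→Loc-2 12·8=96, M3→Loc-1 4·8=32, M4→Loc-1 2·9=18, M5→Loc-1 12·9=108.
Loads: Loc-1 carries 26/37, Loc-2 carries 15/15. Service 296; fixed 351; total 647.
Next best feasible plan costs 663.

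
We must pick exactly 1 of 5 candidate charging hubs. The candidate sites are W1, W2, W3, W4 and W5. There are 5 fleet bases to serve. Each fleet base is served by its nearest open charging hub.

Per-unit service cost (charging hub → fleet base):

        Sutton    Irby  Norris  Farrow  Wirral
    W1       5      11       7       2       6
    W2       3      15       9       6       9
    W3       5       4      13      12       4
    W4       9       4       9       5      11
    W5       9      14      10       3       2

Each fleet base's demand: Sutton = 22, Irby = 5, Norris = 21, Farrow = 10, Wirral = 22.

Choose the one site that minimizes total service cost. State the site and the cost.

Choose W1 only; total service cost 464.

With exactly 1 open, each fleet base uses its cheapest among the chosen.
{W1}: Sutton→W1 5·22=110, Irby→W1 11·5=55, Norris→W1 7·21=147, Farrow→W1 2·10=20, Wirral→W1 6·22=132. Service cost 464.
{W5}: service cost 552
{W2}: service cost 588
Among all 5 size-1 choices, {W1} is lowest.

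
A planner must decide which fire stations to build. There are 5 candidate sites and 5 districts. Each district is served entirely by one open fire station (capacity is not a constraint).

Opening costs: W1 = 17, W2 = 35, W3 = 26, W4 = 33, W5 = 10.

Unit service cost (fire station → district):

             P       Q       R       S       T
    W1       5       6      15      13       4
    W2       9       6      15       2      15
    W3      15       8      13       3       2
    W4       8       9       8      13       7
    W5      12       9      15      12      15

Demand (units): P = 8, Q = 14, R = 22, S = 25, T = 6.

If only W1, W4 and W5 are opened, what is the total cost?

Each district is assigned to its cheapest site among the open ones.
{W1, W4, W5}: P→W1 5·8=40, Q→W1 6·14=84, R→W4 8·22=176, S→W5 12·25=300, T→W1 4·6=24. Service 624; fixed 60; total 684.

Total cost: 684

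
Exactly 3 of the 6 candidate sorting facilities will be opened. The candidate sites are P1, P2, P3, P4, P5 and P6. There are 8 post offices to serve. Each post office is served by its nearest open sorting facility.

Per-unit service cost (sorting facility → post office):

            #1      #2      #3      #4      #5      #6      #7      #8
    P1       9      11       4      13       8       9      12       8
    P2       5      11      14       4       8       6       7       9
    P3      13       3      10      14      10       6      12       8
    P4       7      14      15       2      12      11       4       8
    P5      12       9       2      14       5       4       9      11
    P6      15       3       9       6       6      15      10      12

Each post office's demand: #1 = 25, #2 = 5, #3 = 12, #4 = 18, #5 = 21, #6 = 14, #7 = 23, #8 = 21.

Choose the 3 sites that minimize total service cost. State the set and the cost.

Choose P2, P4 and P5; total service cost 651.

With exactly 3 open, each post office uses its cheapest among the chosen.
{P2, P4, P5}: #1→P2 5·25=125, #2→P5 9·5=45, #3→P5 2·12=24, #4→P4 2·18=36, #5→P5 5·21=105, #6→P5 4·14=56, #7→P4 4·23=92, #8→P4 8·21=168. Service cost 651.
{P3, P4, P5}: service cost 671
{P4, P5, P6}: service cost 671
Among all 20 size-3 choices, {P2, P4, P5} is lowest.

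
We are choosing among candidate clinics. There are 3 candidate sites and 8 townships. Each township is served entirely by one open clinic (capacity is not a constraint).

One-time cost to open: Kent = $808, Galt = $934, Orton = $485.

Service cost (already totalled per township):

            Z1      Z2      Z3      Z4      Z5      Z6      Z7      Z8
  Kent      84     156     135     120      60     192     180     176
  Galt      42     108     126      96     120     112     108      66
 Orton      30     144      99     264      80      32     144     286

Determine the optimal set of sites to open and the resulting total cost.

For any fixed open set, each township goes to its cheapest open site; total = fixed + service.
{Orton}: Z1→Orton 30, Z2→Orton 144, Z3→Orton 99, Z4→Orton 264, Z5→Orton 80, Z6→Orton 32, Z7→Orton 144, Z8→Orton 286. Service 1079; fixed 485; total 1564.
{Galt}: service 778 + fixed 934 = 1712
{Kent}: Z1→Kent 84, Z2→Kent 156, Z3→Kent 135, Z4→Kent 120, Z5→Kent 60, Z6→Kent 192, Z7→Kent 180, Z8→Kent 176. Service 1103; fixed 808; total 1911.
{Kent, Galt, Orton}: Z1→Orton 30, Z2→Galt 108, Z3→Orton 99, Z4→Galt 96, Z5→Kent 60, Z6→Orton 32, Z7→Galt 108, Z8→Galt 66. Service 599; fixed 2227; total 2826.
No other subset beats 1564.

Open Orton only; minimum total cost 1564.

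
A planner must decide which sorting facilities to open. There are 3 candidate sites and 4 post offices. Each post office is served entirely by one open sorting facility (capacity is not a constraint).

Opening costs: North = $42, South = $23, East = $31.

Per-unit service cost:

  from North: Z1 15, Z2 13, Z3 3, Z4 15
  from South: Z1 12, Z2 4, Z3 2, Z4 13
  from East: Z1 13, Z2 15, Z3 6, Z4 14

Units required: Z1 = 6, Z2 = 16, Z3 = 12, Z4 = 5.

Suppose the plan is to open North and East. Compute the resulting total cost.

Each post office is assigned to its cheapest site among the open ones.
{North, East}: Z1→East 13·6=78, Z2→North 13·16=208, Z3→North 3·12=36, Z4→East 14·5=70. Service 392; fixed 73; total 465.

Total cost: 465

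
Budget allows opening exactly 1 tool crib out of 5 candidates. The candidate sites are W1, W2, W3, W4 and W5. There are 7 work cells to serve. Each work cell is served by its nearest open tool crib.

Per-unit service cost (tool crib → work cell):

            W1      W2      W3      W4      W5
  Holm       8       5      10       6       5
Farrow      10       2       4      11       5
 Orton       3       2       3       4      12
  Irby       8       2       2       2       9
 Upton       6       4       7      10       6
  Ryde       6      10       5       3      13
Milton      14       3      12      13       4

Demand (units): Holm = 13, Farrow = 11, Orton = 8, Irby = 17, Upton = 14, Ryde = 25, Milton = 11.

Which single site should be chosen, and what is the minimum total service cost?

With exactly 1 open, each work cell uses its cheapest among the chosen.
{W2}: Holm→W2 5·13=65, Farrow→W2 2·11=22, Orton→W2 2·8=16, Irby→W2 2·17=34, Upton→W2 4·14=56, Ryde→W2 10·25=250, Milton→W2 3·11=33. Service cost 476.
{W3}: service cost 587
{W4}: service cost 623
Among all 5 size-1 choices, {W2} is lowest.

Choose W2 only; total service cost 476.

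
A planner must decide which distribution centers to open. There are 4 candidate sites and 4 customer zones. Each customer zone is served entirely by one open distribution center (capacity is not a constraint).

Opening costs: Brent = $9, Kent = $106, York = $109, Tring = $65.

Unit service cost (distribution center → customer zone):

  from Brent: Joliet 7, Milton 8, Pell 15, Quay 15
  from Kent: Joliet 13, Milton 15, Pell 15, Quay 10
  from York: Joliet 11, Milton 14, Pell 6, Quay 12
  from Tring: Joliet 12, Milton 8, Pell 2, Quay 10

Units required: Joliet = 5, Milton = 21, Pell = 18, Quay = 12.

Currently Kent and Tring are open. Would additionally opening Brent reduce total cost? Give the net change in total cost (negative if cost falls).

Yes — net change −16 (cost falls by 16).

Current service cost with {Kent, Tring}: 384.
Adding Brent: each customer zone re-picks its cheapest; new service cost 359, saving 25.
Extra fixed cost: 9. Net change = 9 − 25 = -16.
(Totals: 555 → 539.)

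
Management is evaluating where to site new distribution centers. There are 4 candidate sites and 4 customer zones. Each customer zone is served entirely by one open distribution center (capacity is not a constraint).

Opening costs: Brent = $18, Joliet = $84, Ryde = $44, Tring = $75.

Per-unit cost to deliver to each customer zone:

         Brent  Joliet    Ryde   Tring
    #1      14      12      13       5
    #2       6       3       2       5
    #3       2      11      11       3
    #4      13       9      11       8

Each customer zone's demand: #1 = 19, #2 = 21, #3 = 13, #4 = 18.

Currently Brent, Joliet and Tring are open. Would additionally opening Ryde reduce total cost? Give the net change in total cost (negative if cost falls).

Current service cost with {Brent, Joliet, Tring}: 328.
Adding Ryde: each customer zone re-picks its cheapest; new service cost 307, saving 21.
Extra fixed cost: 44. Net change = 44 − 21 = 23.
(Totals: 505 → 528.)

No — net change +23 (cost rises by 23).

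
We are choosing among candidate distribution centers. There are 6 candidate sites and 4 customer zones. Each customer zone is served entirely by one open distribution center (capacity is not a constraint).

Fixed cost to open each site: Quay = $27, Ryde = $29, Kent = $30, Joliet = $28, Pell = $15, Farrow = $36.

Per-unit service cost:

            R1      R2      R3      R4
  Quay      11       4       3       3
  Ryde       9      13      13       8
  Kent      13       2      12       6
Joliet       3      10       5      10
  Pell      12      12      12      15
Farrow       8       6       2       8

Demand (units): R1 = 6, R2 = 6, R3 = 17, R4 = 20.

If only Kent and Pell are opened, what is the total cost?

Each customer zone is assigned to its cheapest site among the open ones.
{Kent, Pell}: R1→Pell 12·6=72, R2→Kent 2·6=12, R3→Kent 12·17=204, R4→Kent 6·20=120. Service 408; fixed 45; total 453.

Total cost: 453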